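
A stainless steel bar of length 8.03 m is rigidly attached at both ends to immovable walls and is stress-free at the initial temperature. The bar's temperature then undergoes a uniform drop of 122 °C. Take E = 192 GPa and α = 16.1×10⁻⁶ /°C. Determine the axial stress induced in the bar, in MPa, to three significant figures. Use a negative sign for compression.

377 MPa

Free thermal expansion αLΔT = 16.1e-6 · 8030 · -122 = -15.77 mm.
The walls impose strain ε = −(-15.77)/8030 = 1.9642e-03; σ = Eε = 192000 · 1.9642e-03 = 377.1 MPa.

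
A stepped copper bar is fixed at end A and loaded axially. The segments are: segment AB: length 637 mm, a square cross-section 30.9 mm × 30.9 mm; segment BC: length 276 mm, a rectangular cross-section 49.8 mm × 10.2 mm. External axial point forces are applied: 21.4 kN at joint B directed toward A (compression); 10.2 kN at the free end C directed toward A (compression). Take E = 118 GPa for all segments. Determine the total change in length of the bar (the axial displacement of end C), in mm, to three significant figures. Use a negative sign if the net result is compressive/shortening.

-0.226 mm

Internal axial forces (sectioning from the free end, tension +): N_BC = -10.2 kN, N_AB = -31.6 kN.
A_AB = 954.8 mm².
A_BC = 508 mm².
δ_AB = -31600·637/(954.8·118000) = -0.1787 mm
δ_BC = -10200·276/(508·118000) = -0.04697 mm
δ = Σδ_i = -0.2256 mm.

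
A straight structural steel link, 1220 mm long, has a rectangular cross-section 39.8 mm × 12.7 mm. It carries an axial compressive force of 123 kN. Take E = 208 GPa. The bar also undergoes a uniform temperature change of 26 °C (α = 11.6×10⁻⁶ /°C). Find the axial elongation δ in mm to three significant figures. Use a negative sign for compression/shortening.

-1.06 mm

A = 505.5 mm².
δ_mech = NL/(AE) = -123000·1220/(505.5·208000) = -1.427 mm.
δ_thermal = αLΔT = 11.6e-6·1220·26 = 0.368 mm.
δ = δ_mech + δ_thermal = -1.059 mm.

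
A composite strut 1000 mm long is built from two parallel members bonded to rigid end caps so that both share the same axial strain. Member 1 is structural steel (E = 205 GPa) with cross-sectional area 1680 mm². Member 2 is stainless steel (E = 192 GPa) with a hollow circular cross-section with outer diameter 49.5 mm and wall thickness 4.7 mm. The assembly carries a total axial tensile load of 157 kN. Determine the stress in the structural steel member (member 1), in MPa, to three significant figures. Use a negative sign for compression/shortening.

68.3 MPa

A_2 = 661.5 mm².
Equal strain + equilibrium ⇒ each member carries load in proportion to AE: A₁E₁ = 344400000 N, A₂E₂ = 127000000 N, ΣAE = 471400000 N.
σ₁ = P·E₁/ΣAE = 157000·205000/471400000 = 68.27 MPa.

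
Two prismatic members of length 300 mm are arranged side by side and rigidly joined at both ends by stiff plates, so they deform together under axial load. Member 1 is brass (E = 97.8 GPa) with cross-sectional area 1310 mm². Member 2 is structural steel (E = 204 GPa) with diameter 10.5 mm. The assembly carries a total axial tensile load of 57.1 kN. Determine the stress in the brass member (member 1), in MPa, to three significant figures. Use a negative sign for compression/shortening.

A_2 = 86.59 mm².
Equal strain + equilibrium ⇒ each member carries load in proportion to AE: A₁E₁ = 128100000 N, A₂E₂ = 17660000 N, ΣAE = 145800000 N.
σ₁ = P·E₁/ΣAE = 57100·97800/145800000 = 38.31 MPa.

38.3 MPa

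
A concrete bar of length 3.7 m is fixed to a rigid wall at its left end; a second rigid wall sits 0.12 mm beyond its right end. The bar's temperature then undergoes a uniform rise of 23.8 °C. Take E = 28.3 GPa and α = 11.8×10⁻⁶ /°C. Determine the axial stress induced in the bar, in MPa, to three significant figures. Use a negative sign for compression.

-7.03 MPa

Free thermal expansion αLΔT = 11.8e-6 · 3700 · 23.8 = 1.039 mm.
The walls engage after the gap closes; constrained expansion = 1.039 − 0.12 = 0.9191 mm.
The walls impose strain ε = −(0.9191)/3700 = -2.4841e-04; σ = Eε = 28300 · -2.4841e-04 = -7.03 MPa.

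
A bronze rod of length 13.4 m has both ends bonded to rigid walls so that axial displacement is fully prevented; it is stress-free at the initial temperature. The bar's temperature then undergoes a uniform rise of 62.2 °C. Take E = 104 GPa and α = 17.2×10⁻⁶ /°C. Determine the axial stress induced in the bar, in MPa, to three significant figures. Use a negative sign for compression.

Free thermal expansion αLΔT = 17.2e-6 · 13400 · 62.2 = 14.34 mm.
The walls impose strain ε = −(14.34)/13400 = -1.0698e-03; σ = Eε = 104000 · -1.0698e-03 = -111.3 MPa.

-111 MPa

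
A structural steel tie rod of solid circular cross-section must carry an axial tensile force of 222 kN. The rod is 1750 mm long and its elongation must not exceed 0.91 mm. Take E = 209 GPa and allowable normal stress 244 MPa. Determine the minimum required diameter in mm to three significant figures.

Required area A ≥ P/σ_allow = 222000/244 = 909.8 mm².
For a solid circular section, d ≥ √(4A/π) = 34.04 mm.
Elongation limit: A ≥ PL/(Eδ_allow) = 222000·1750/(209000·0.91) = 2043 mm² ⇒ d ≥ 51 mm.
The elongation limit governs.

51.0 mm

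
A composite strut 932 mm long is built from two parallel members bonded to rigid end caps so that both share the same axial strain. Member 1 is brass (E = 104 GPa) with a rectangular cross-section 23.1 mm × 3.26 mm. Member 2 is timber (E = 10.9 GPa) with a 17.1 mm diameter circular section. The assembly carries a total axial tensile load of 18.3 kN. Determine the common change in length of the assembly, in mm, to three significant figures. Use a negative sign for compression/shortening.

1.65 mm

A_1 = 75.31 mm².
A_2 = 229.7 mm².
Equal strain + equilibrium ⇒ each member carries load in proportion to AE: A₁E₁ = 7832000 N, A₂E₂ = 2503000 N, ΣAE = 10340000 N.
δ = PL/ΣAE = 18300·932/10340000 = 1.65 mm.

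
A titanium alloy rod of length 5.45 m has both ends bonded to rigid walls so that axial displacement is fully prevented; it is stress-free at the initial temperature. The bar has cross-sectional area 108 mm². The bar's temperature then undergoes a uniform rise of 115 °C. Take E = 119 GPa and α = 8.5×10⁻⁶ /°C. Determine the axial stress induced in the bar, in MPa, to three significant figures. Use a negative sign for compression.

Free thermal expansion αLΔT = 8.5e-6 · 5450 · 115 = 5.327 mm.
The walls impose strain ε = −(5.327)/5450 = -9.7750e-04; σ = Eε = 119000 · -9.7750e-04 = -116.3 MPa.

-116 MPa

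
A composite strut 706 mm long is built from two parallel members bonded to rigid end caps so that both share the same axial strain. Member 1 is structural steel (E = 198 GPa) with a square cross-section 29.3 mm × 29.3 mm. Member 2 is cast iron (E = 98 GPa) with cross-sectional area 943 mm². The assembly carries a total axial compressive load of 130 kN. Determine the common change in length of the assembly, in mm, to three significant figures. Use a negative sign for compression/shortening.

A_1 = 858.5 mm².
Equal strain + equilibrium ⇒ each member carries load in proportion to AE: A₁E₁ = 170000000 N, A₂E₂ = 92410000 N, ΣAE = 262400000 N.
δ = PL/ΣAE = -130000·706/262400000 = -0.3498 mm.

-0.350 mm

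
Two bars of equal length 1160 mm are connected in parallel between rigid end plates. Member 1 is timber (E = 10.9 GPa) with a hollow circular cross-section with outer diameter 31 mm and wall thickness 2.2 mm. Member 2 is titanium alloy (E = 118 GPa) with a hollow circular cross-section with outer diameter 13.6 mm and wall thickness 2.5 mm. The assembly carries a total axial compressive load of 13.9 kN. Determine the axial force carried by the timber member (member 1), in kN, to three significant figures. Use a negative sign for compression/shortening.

A_1 = 199.1 mm².
A_2 = 87.18 mm².
Equal strain + equilibrium ⇒ each member carries load in proportion to AE: A₁E₁ = 2170000 N, A₂E₂ = 10290000 N, ΣAE = 12460000 N.
F₁ = P·A₁E₁/ΣAE = -13900·2170000/12460000 = -2421 N.

-2.42 kN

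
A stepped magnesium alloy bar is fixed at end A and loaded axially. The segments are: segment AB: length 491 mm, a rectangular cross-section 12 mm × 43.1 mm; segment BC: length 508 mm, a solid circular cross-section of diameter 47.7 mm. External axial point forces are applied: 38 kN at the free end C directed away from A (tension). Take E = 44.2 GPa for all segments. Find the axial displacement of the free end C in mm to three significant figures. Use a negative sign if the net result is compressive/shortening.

1.06 mm

Internal axial forces (sectioning from the free end, tension +): N_BC = 38 kN, N_AB = 38 kN.
A_AB = 517.2 mm².
A_BC = 1787 mm².
δ_AB = 38000·491/(517.2·44200) = 0.8162 mm
δ_BC = 38000·508/(1787·44200) = 0.2444 mm
δ = Σδ_i = 1.061 mm.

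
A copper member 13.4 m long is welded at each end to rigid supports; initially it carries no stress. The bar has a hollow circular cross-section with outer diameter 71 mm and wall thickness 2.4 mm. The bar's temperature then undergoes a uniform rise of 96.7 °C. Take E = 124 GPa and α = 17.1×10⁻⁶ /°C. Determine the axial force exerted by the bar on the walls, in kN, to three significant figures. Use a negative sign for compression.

-106 kN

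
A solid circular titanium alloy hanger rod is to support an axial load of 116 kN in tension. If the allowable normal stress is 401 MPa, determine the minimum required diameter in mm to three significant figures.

Required area A ≥ P/σ_allow = 116000/401 = 289.3 mm².
For a solid circular section, d ≥ √(4A/π) = 19.19 mm.

19.2 mm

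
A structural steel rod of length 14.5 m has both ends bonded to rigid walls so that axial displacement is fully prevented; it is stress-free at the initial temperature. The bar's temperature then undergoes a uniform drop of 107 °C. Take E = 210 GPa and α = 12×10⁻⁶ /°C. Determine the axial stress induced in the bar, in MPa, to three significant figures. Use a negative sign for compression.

Free thermal expansion αLΔT = 12e-6 · 14500 · -107 = -18.62 mm.
The walls impose strain ε = −(-18.62)/14500 = 1.2840e-03; σ = Eε = 210000 · 1.2840e-03 = 269.6 MPa.

270 MPa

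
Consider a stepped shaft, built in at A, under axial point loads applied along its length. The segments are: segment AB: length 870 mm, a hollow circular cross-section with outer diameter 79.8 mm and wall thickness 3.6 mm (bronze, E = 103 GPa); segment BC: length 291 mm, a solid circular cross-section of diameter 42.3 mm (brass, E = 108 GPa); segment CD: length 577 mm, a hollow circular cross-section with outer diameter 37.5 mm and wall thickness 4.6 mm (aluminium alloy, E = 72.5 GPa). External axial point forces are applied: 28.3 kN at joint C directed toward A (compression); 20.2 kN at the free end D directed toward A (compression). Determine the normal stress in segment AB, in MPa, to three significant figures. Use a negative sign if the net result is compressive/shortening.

Internal axial forces (sectioning from the free end, tension +): N_CD = -20.2 kN, N_BC = -48.5 kN, N_AB = -48.5 kN.
A_AB = 861.8 mm².
σ_AB = N_AB/A_AB = -48500/861.8 = -56.28 MPa.

-56.3 MPa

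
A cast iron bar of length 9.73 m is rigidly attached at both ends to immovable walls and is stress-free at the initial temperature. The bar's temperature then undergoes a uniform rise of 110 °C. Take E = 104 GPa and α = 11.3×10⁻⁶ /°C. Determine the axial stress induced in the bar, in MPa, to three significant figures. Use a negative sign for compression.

-129 MPa

Free thermal expansion αLΔT = 11.3e-6 · 9730 · 110 = 12.09 mm.
The walls impose strain ε = −(12.09)/9730 = -1.2430e-03; σ = Eε = 104000 · -1.2430e-03 = -129.3 MPa.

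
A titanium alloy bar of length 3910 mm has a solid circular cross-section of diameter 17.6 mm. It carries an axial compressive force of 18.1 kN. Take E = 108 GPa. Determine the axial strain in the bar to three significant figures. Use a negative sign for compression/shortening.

-6.89e-04

A = 243.3 mm².
σ = N/A = -74.4 MPa; ε = σ/E = -74.4/108000 = -6.889e-04.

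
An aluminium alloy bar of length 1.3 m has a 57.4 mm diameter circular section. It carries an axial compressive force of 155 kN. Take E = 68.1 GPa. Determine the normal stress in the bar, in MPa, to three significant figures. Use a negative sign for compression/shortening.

A = 2588 mm².
σ = N/A = -155000/2588 = -59.9 MPa.

-59.9 MPa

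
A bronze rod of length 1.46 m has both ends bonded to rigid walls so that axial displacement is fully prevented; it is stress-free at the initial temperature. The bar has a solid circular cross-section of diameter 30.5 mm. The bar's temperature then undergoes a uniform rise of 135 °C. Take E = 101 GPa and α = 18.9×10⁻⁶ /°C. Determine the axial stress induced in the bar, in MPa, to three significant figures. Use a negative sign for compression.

Free thermal expansion αLΔT = 18.9e-6 · 1460 · 135 = 3.725 mm.
The walls impose strain ε = −(3.725)/1460 = -2.5515e-03; σ = Eε = 101000 · -2.5515e-03 = -257.7 MPa.

-258 MPa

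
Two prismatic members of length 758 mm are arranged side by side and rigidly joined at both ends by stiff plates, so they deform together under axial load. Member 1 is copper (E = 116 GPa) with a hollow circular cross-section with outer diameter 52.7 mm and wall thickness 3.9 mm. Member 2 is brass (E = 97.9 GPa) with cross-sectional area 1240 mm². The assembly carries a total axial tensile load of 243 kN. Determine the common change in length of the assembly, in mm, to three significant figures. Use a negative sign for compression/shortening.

A_1 = 597.9 mm².
Equal strain + equilibrium ⇒ each member carries load in proportion to AE: A₁E₁ = 69360000 N, A₂E₂ = 121400000 N, ΣAE = 190800000 N.
δ = PL/ΣAE = 243000·758/190800000 = 0.9656 mm.

0.966 mm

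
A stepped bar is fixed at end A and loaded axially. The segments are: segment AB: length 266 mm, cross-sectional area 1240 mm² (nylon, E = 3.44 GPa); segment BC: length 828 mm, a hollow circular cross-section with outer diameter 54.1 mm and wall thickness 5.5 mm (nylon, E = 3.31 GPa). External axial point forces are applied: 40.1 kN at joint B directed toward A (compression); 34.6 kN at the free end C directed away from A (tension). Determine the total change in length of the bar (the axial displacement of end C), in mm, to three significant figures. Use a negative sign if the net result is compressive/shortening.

9.96 mm

Internal axial forces (sectioning from the free end, tension +): N_BC = 34.6 kN, N_AB = -5.5 kN.
A_BC = 839.7 mm².
δ_AB = -5500·266/(1240·3440) = -0.343 mm
δ_BC = 34600·828/(839.7·3310) = 10.31 mm
δ = Σδ_i = 9.964 mm.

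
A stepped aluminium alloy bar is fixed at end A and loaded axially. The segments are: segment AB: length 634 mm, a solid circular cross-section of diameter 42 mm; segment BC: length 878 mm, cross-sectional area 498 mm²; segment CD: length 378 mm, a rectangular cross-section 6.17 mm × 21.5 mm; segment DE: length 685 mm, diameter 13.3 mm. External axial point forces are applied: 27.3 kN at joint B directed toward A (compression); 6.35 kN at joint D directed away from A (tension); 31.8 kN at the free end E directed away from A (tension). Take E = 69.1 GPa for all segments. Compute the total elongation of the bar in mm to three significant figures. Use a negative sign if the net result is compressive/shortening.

4.89 mm

Internal axial forces (sectioning from the free end, tension +): N_DE = 31.8 kN, N_CD = 38.15 kN, N_BC = 38.15 kN, N_AB = 10.85 kN.
A_AB = 1385 mm².
A_CD = 132.7 mm².
A_DE = 138.9 mm².
δ_AB = 10850·634/(1385·69100) = 0.07185 mm
δ_BC = 38150·878/(498·69100) = 0.9734 mm
δ_CD = 38150·378/(132.7·69100) = 1.573 mm
δ_DE = 31800·685/(138.9·69100) = 2.269 mm
δ = Σδ_i = 4.887 mm.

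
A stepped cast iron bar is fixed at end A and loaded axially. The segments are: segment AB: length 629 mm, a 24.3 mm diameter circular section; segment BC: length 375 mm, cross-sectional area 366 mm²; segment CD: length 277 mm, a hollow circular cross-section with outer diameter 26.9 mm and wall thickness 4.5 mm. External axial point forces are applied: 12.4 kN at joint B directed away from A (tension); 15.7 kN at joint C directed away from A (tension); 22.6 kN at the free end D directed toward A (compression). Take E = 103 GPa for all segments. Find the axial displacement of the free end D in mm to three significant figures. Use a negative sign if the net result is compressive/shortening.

-0.188 mm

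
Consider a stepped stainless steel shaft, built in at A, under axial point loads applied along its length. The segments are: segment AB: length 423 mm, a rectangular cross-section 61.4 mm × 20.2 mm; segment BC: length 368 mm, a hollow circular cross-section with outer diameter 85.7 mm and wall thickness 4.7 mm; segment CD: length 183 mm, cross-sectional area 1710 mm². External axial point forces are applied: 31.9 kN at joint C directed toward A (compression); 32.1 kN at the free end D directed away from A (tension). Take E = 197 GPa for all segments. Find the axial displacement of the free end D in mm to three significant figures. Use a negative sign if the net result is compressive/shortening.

Internal axial forces (sectioning from the free end, tension +): N_CD = 32.1 kN, N_BC = 0.2 kN, N_AB = 0.2 kN.
A_AB = 1240 mm².
A_BC = 1196 mm².
δ_AB = 200·423/(1240·197000) = 0.0003462 mm
δ_BC = 200·368/(1196·197000) = 0.0003124 mm
δ_CD = 32100·183/(1710·197000) = 0.01744 mm
δ = Σδ_i = 0.0181 mm.

0.0181 mm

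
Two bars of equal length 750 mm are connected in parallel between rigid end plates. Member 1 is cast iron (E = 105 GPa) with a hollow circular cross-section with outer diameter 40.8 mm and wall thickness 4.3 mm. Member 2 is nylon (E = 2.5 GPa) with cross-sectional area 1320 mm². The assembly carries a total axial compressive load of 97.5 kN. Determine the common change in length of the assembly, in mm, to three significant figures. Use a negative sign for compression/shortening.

-1.33 mm

A_1 = 493.1 mm².
Equal strain + equilibrium ⇒ each member carries load in proportion to AE: A₁E₁ = 51770000 N, A₂E₂ = 3300000 N, ΣAE = 55070000 N.
δ = PL/ΣAE = -97500·750/55070000 = -1.328 mm.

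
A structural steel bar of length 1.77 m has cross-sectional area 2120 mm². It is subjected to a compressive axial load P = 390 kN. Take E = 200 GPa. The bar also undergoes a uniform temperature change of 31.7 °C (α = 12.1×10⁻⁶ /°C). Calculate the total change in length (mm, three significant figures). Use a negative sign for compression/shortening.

-0.949 mm

δ_mech = NL/(AE) = -390000·1770/(2120·200000) = -1.628 mm.
δ_thermal = αLΔT = 12.1e-6·1770·31.7 = 0.6789 mm.
δ = δ_mech + δ_thermal = -0.9491 mm.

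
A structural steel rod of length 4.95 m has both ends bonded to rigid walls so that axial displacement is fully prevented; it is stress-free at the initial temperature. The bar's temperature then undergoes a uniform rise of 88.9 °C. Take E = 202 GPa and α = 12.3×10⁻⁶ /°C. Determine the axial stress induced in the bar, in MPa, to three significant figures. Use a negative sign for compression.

Free thermal expansion αLΔT = 12.3e-6 · 4950 · 88.9 = 5.413 mm.
The walls impose strain ε = −(5.413)/4950 = -1.0935e-03; σ = Eε = 202000 · -1.0935e-03 = -220.9 MPa.

-221 MPa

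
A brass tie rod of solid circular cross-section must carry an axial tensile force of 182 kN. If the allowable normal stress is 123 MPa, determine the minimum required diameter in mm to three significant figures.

43.4 mm

Required area A ≥ P/σ_allow = 182000/123 = 1480 mm².
For a solid circular section, d ≥ √(4A/π) = 43.4 mm.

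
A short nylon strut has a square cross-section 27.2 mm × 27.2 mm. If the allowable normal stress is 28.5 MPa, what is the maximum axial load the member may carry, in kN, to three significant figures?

21.1 kN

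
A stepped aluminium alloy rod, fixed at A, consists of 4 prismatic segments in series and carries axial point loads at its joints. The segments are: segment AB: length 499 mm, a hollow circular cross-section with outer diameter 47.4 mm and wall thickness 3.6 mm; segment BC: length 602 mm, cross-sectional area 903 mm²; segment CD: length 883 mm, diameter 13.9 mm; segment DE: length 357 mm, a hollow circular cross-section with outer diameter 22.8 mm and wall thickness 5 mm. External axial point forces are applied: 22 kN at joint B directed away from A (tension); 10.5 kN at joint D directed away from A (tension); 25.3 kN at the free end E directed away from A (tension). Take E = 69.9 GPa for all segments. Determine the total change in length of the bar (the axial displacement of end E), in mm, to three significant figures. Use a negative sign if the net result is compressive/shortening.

4.62 mm

Internal axial forces (sectioning from the free end, tension +): N_DE = 25.3 kN, N_CD = 35.8 kN, N_BC = 35.8 kN, N_AB = 57.8 kN.
A_AB = 495.4 mm².
A_CD = 151.7 mm².
A_DE = 279.6 mm².
δ_AB = 57800·499/(495.4·69900) = 0.833 mm
δ_BC = 35800·602/(903·69900) = 0.3414 mm
δ_CD = 35800·883/(151.7·69900) = 2.98 mm
δ_DE = 25300·357/(279.6·69900) = 0.4621 mm
δ = Σδ_i = 4.617 mm.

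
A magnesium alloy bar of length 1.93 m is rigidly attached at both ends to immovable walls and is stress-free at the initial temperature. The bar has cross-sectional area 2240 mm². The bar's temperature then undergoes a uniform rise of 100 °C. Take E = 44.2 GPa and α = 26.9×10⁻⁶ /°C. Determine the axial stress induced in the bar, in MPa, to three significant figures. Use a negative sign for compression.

-119 MPa

Free thermal expansion αLΔT = 26.9e-6 · 1930 · 100 = 5.192 mm.
The walls impose strain ε = −(5.192)/1930 = -2.6900e-03; σ = Eε = 44200 · -2.6900e-03 = -118.9 MPa.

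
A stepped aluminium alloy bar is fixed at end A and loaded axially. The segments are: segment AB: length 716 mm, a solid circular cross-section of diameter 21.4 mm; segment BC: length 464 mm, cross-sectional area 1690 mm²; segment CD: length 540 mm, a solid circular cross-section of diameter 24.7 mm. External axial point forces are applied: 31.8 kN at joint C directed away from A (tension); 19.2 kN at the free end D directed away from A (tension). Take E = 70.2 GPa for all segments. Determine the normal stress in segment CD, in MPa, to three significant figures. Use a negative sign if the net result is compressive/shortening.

Internal axial forces (sectioning from the free end, tension +): N_CD = 19.2 kN, N_BC = 51 kN, N_AB = 51 kN.
A_CD = 479.2 mm².
σ_CD = N_CD/A_CD = 19200/479.2 = 40.07 MPa.

40.1 MPa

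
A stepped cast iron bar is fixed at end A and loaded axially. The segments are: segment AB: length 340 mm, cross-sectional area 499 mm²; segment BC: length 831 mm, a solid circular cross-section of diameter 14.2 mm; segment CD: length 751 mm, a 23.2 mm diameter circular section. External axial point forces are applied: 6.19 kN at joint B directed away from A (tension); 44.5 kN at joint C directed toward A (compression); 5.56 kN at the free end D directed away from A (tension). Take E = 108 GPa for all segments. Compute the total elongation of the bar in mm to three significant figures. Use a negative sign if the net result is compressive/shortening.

-2.01 mm

Internal axial forces (sectioning from the free end, tension +): N_CD = 5.56 kN, N_BC = -38.94 kN, N_AB = -32.75 kN.
A_BC = 158.4 mm².
A_CD = 422.7 mm².
δ_AB = -32750·340/(499·108000) = -0.2066 mm
δ_BC = -38940·831/(158.4·108000) = -1.892 mm
δ_CD = 5560·751/(422.7·108000) = 0.09146 mm
δ = Σδ_i = -2.007 mm.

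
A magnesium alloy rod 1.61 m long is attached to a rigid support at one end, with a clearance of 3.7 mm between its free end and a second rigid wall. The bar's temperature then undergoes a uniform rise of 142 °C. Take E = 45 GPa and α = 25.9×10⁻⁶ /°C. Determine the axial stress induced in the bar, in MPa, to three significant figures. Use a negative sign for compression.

Free thermal expansion αLΔT = 25.9e-6 · 1610 · 142 = 5.921 mm.
The walls engage after the gap closes; constrained expansion = 5.921 − 3.7 = 2.221 mm.
The walls impose strain ε = −(2.221)/1610 = -1.3797e-03; σ = Eε = 45000 · -1.3797e-03 = -62.08 MPa.

-62.1 MPa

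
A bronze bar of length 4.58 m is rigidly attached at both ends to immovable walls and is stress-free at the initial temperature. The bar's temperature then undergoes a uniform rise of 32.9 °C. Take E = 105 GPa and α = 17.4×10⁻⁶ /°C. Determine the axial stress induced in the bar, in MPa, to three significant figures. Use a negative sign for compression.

-60.1 MPa

Free thermal expansion αLΔT = 17.4e-6 · 4580 · 32.9 = 2.622 mm.
The walls impose strain ε = −(2.622)/4580 = -5.7246e-04; σ = Eε = 105000 · -5.7246e-04 = -60.11 MPa.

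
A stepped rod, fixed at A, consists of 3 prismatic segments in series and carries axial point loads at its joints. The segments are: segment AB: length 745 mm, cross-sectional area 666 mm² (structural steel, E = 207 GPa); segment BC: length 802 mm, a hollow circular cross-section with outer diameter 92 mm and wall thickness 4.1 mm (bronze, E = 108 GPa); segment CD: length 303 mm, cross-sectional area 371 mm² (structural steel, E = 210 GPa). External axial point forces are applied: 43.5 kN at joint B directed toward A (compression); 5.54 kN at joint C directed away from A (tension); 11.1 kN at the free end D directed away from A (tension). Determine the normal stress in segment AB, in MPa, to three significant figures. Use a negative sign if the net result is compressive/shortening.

-40.3 MPa

Internal axial forces (sectioning from the free end, tension +): N_CD = 11.1 kN, N_BC = 16.64 kN, N_AB = -26.86 kN.
σ_AB = N_AB/A_AB = -26860/666 = -40.33 MPa.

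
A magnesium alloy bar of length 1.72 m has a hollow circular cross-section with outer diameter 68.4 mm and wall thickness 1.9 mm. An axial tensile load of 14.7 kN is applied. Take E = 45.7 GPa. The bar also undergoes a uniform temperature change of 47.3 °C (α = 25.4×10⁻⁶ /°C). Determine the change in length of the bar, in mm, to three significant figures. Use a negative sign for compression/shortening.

3.46 mm

A = 396.9 mm².
δ_mech = NL/(AE) = 14700·1720/(396.9·45700) = 1.394 mm.
δ_thermal = αLΔT = 25.4e-6·1720·47.3 = 2.066 mm.
δ = δ_mech + δ_thermal = 3.46 mm.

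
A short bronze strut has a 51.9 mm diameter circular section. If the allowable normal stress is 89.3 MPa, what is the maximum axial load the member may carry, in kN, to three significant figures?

189 kN

A = 2116 mm².
P_max = σ_allow · A = 89.3 · 2116 = 188900 N = 188.9 kN.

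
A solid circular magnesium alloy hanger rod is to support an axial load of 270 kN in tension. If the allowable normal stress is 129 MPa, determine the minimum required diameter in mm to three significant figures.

51.6 mm

Required area A ≥ P/σ_allow = 270000/129 = 2093 mm².
For a solid circular section, d ≥ √(4A/π) = 51.62 mm.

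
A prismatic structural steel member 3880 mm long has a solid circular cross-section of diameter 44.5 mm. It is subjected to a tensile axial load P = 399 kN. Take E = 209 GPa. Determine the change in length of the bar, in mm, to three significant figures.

4.76 mm

A = 1555 mm².
δ_mech = NL/(AE) = 399000·3880/(1555·209000) = 4.763 mm.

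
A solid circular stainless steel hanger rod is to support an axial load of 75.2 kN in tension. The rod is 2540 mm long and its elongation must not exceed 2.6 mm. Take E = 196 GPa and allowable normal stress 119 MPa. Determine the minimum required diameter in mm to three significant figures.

Required area A ≥ P/σ_allow = 75200/119 = 631.9 mm².
For a solid circular section, d ≥ √(4A/π) = 28.37 mm.
Elongation limit: A ≥ PL/(Eδ_allow) = 75200·2540/(196000·2.6) = 374.8 mm² ⇒ d ≥ 21.85 mm.
The stress limit governs.

28.4 mm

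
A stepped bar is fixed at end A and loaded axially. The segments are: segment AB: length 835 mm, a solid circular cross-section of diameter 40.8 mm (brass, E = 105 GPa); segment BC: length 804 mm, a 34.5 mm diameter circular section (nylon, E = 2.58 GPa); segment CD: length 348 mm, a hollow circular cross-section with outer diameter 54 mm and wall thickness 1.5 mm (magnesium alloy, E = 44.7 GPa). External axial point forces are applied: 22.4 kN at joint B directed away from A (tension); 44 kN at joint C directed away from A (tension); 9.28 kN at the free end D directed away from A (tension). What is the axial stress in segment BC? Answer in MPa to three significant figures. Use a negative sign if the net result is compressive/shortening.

57.0 MPa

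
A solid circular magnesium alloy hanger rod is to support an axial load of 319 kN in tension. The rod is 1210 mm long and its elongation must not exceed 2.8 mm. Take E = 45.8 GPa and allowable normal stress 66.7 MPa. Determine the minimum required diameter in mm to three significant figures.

78.0 mm

Required area A ≥ P/σ_allow = 319000/66.7 = 4783 mm².
For a solid circular section, d ≥ √(4A/π) = 78.03 mm.
Elongation limit: A ≥ PL/(Eδ_allow) = 319000·1210/(45800·2.8) = 3010 mm² ⇒ d ≥ 61.91 mm.
The stress limit governs.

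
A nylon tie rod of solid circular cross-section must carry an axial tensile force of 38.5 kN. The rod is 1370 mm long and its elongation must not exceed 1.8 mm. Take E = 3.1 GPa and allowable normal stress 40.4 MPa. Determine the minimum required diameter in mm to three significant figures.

110 mm

Required area A ≥ P/σ_allow = 38500/40.4 = 953 mm².
For a solid circular section, d ≥ √(4A/π) = 34.83 mm.
Elongation limit: A ≥ PL/(Eδ_allow) = 38500·1370/(3100·1.8) = 9453 mm² ⇒ d ≥ 109.7 mm.
The elongation limit governs.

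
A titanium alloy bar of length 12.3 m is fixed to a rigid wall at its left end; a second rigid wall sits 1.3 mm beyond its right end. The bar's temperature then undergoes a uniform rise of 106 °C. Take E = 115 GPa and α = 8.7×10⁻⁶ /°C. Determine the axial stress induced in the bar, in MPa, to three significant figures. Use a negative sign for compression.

-93.9 MPa

Free thermal expansion αLΔT = 8.7e-6 · 12300 · 106 = 11.34 mm.
The walls engage after the gap closes; constrained expansion = 11.34 − 1.3 = 10.04 mm.
The walls impose strain ε = −(10.04)/12300 = -8.1651e-04; σ = Eε = 115000 · -8.1651e-04 = -93.9 MPa.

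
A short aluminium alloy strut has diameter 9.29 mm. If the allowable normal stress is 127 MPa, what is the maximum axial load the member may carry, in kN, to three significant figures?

A = 67.78 mm².
P_max = σ_allow · A = 127 · 67.78 = 8608 N = 8.608 kN.

8.61 kN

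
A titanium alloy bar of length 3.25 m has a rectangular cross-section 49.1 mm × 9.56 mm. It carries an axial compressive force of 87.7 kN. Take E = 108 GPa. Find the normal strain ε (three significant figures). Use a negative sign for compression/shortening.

A = 469.4 mm².
σ = N/A = -186.8 MPa; ε = σ/E = -186.8/108000 = -1.730e-03.

-0.00173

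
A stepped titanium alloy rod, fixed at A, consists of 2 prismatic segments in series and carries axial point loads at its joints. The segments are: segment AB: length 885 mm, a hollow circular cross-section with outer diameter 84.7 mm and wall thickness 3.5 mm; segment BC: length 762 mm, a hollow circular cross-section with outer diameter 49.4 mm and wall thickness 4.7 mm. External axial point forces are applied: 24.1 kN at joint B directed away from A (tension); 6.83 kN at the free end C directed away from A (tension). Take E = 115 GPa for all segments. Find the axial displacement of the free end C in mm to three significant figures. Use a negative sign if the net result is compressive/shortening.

0.335 mm

Internal axial forces (sectioning from the free end, tension +): N_BC = 6.83 kN, N_AB = 30.93 kN.
A_AB = 892.8 mm².
A_BC = 660 mm².
δ_AB = 30930·885/(892.8·115000) = 0.2666 mm
δ_BC = 6830·762/(660·115000) = 0.06857 mm
δ = Σδ_i = 0.3352 mm.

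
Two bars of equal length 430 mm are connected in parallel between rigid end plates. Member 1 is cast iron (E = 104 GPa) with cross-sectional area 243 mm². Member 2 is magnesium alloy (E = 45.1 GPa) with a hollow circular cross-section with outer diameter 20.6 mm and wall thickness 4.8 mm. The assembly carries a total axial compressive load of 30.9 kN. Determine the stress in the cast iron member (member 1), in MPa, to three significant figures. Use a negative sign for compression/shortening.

-89.2 MPa

A_2 = 238.3 mm².
Equal strain + equilibrium ⇒ each member carries load in proportion to AE: A₁E₁ = 25270000 N, A₂E₂ = 10750000 N, ΣAE = 36020000 N.
σ₁ = P·E₁/ΣAE = -30900·104000/36020000 = -89.22 MPa.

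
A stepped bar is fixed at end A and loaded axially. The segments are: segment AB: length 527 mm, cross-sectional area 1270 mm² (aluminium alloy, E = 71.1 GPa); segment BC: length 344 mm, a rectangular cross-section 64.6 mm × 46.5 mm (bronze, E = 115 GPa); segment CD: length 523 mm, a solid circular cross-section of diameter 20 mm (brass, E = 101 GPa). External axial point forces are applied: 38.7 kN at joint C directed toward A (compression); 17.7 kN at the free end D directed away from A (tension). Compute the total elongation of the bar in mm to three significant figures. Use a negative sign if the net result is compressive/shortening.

0.148 mm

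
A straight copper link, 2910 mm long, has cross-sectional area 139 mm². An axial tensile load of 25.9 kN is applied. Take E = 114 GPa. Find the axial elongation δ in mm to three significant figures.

4.76 mm

δ_mech = NL/(AE) = 25900·2910/(139·114000) = 4.756 mm.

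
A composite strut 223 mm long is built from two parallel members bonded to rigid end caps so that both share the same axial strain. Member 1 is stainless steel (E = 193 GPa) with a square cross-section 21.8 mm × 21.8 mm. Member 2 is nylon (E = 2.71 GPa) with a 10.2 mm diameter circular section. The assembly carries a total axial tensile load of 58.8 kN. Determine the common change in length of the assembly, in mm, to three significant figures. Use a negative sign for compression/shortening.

0.143 mm

A_1 = 475.2 mm².
A_2 = 81.71 mm².
Equal strain + equilibrium ⇒ each member carries load in proportion to AE: A₁E₁ = 91720000 N, A₂E₂ = 221400 N, ΣAE = 91940000 N.
δ = PL/ΣAE = 58800·223/91940000 = 0.1426 mm.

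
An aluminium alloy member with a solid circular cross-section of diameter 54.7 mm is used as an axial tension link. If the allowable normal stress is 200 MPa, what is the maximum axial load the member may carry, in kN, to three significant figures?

470 kN

A = 2350 mm².
P_max = σ_allow · A = 200 · 2350 = 470000 N = 470 kN.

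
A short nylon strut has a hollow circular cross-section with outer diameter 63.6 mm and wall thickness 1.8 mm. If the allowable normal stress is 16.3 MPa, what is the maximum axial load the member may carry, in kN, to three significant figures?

A = 349.5 mm².
P_max = σ_allow · A = 16.3 · 349.5 = 5696 N = 5.696 kN.

5.70 kN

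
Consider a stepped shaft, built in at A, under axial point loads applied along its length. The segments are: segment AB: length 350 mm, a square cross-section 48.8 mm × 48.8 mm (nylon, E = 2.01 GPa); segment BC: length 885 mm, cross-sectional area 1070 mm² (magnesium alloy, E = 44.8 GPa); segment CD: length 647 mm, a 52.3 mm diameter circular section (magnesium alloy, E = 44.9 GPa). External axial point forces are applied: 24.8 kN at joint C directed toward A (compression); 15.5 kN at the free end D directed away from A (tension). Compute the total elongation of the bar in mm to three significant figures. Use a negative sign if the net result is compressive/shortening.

Internal axial forces (sectioning from the free end, tension +): N_CD = 15.5 kN, N_BC = -9.3 kN, N_AB = -9.3 kN.
A_AB = 2381 mm².
A_CD = 2148 mm².
δ_AB = -9300·350/(2381·2010) = -0.68 mm
δ_BC = -9300·885/(1070·44800) = -0.1717 mm
δ_CD = 15500·647/(2148·44900) = 0.104 mm
δ = Σδ_i = -0.7477 mm.

-0.748 mm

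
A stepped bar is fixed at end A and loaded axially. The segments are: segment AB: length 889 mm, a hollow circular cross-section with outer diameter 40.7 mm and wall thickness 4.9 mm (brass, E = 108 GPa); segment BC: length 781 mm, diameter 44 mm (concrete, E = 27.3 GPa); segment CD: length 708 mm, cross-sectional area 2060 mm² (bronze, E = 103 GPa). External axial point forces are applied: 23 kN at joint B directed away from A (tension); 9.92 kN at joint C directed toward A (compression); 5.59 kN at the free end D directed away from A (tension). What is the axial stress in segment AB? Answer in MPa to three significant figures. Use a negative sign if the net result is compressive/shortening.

Internal axial forces (sectioning from the free end, tension +): N_CD = 5.59 kN, N_BC = -4.33 kN, N_AB = 18.67 kN.
A_AB = 551.1 mm².
σ_AB = N_AB/A_AB = 18670/551.1 = 33.88 MPa.

33.9 MPa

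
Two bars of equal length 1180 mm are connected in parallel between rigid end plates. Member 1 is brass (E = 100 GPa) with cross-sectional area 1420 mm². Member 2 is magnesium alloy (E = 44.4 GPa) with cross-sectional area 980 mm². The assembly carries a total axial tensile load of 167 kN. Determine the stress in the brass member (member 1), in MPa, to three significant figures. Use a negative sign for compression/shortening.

Equal strain + equilibrium ⇒ each member carries load in proportion to AE: A₁E₁ = 142000000 N, A₂E₂ = 43510000 N, ΣAE = 185500000 N.
σ₁ = P·E₁/ΣAE = 167000·100000/185500000 = 90.02 MPa.

90.0 MPa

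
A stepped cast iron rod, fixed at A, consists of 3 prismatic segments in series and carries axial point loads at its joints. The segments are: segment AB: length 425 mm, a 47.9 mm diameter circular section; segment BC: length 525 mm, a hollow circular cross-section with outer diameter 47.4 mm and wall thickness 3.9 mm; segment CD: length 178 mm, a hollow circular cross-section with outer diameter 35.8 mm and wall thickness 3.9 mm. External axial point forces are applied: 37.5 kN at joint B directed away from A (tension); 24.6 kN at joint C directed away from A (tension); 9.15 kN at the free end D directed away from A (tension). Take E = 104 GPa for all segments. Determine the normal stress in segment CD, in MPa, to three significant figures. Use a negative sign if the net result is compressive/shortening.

23.4 MPa

Internal axial forces (sectioning from the free end, tension +): N_CD = 9.15 kN, N_BC = 33.75 kN, N_AB = 71.25 kN.
A_CD = 390.8 mm².
σ_CD = N_CD/A_CD = 9150/390.8 = 23.41 MPa.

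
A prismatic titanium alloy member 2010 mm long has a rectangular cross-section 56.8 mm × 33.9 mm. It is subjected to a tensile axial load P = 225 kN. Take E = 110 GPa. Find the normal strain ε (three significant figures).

0.00106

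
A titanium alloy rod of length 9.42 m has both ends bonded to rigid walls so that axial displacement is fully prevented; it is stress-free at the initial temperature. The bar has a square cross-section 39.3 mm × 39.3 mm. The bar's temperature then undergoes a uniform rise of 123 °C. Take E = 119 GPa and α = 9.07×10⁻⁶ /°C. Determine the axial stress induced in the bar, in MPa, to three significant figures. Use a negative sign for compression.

-133 MPa

Free thermal expansion αLΔT = 9.07e-6 · 9420 · 123 = 10.51 mm.
The walls impose strain ε = −(10.51)/9420 = -1.1156e-03; σ = Eε = 119000 · -1.1156e-03 = -132.8 MPa.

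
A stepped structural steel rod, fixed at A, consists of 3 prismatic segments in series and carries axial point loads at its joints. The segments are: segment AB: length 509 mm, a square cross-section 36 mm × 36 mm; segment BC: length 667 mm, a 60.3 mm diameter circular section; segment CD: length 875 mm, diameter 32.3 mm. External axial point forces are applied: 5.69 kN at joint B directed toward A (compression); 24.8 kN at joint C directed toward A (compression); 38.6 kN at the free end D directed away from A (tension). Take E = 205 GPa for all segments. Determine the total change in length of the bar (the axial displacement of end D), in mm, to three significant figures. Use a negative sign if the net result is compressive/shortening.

0.232 mm

Internal axial forces (sectioning from the free end, tension +): N_CD = 38.6 kN, N_BC = 13.8 kN, N_AB = 8.11 kN.
A_AB = 1296 mm².
A_BC = 2856 mm².
A_CD = 819.4 mm².
δ_AB = 8110·509/(1296·205000) = 0.01554 mm
δ_BC = 13800·667/(2856·205000) = 0.01572 mm
δ_CD = 38600·875/(819.4·205000) = 0.2011 mm
δ = Σδ_i = 0.2323 mm.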